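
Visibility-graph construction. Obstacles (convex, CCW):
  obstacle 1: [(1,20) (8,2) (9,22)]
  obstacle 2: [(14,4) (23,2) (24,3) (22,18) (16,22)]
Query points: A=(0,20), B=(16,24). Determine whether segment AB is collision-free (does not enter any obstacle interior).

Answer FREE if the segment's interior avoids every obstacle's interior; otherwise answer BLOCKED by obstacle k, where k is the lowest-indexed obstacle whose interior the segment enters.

Obstacle 1 [(1,20) (8,2) (9,22)]:
  edge (1,20)–(8,2): clear
  edge (8,2)–(9,22): clear
  edge (9,22)–(1,20): clear
  midpoint (8,22) outside
  → clear
Obstacle 2 [(14,4) (23,2) (24,3) (22,18) (16,22)]:
  edge (14,4)–(23,2): clear
  edge (23,2)–(24,3): clear
  edge (24,3)–(22,18): clear
  edge (22,18)–(16,22): clear
  edge (16,22)–(14,4): clear
  midpoint (8,22) outside
  → clear

FREE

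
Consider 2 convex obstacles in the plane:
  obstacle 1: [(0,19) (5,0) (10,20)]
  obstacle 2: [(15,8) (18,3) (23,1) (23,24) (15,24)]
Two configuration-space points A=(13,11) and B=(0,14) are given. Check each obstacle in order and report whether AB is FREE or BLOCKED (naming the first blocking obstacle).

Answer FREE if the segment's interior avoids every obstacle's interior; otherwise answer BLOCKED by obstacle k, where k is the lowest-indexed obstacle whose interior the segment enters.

BLOCKED by obstacle 1

Obstacle 1 [(0,19) (5,0) (10,20)]:
  edge (0,19)–(5,0): crosses AB
  edge (5,0)–(10,20): crosses AB
  edge (10,20)–(0,19): clear
  → BLOCKED
Obstacle 2 [(15,8) (18,3) (23,1) (23,24) (15,24)]:
  edge (15,8)–(18,3): clear
  edge (18,3)–(23,1): clear
  edge (23,1)–(23,24): clear
  edge (23,24)–(15,24): clear
  edge (15,24)–(15,8): clear
  midpoint (13/2,25/2) outside
  → clear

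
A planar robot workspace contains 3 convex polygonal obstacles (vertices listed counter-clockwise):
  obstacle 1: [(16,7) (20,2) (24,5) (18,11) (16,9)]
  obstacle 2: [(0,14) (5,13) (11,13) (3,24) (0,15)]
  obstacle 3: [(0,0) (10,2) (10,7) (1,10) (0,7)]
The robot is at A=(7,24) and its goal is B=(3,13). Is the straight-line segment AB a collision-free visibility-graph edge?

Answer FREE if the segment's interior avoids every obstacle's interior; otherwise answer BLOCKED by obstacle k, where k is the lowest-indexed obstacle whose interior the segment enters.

Obstacle 1 [(16,7) (20,2) (24,5) (18,11) (16,9)]:
  edge (16,7)–(20,2): clear
  edge (20,2)–(24,5): clear
  edge (24,5)–(18,11): clear
  edge (18,11)–(16,9): clear
  edge (16,9)–(16,7): clear
  midpoint (5,37/2) outside
  → clear
Obstacle 2 [(0,14) (5,13) (11,13) (3,24) (0,15)]:
  edge (0,14)–(5,13): crosses AB
  edge (5,13)–(11,13): clear
  edge (11,13)–(3,24): crosses AB
  edge (3,24)–(0,15): clear
  edge (0,15)–(0,14): clear
  → BLOCKED
Obstacle 3 [(0,0) (10,2) (10,7) (1,10) (0,7)]:
  edge (0,0)–(10,2): clear
  edge (10,2)–(10,7): clear
  edge (10,7)–(1,10): clear
  edge (1,10)–(0,7): clear
  edge (0,7)–(0,0): clear
  midpoint (5,37/2) outside
  → clear

BLOCKED by obstacle 2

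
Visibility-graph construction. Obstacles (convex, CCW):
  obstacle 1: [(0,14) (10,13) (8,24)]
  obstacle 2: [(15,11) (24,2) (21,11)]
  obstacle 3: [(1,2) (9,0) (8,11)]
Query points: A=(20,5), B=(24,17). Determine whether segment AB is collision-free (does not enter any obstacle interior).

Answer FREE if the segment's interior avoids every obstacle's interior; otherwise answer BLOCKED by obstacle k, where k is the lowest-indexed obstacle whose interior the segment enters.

BLOCKED by obstacle 2

Obstacle 1 [(0,14) (10,13) (8,24)]:
  edge (0,14)–(10,13): clear
  edge (10,13)–(8,24): clear
  edge (8,24)–(0,14): clear
  midpoint (22,11) outside
  → clear
Obstacle 2 [(15,11) (24,2) (21,11)]:
  edge (15,11)–(24,2): crosses AB
  edge (24,2)–(21,11): crosses AB
  edge (21,11)–(15,11): clear
  → BLOCKED
Obstacle 3 [(1,2) (9,0) (8,11)]:
  edge (1,2)–(9,0): clear
  edge (9,0)–(8,11): clear
  edge (8,11)–(1,2): clear
  midpoint (22,11) outside
  → clear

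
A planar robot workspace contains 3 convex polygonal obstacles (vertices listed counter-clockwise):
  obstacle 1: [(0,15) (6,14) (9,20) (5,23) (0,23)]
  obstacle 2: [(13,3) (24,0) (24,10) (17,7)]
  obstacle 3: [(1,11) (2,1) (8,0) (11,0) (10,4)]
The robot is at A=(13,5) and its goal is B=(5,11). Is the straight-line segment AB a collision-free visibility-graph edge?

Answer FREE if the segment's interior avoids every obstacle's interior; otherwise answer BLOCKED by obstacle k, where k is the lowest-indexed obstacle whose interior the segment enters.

Obstacle 1 [(0,15) (6,14) (9,20) (5,23) (0,23)]:
  edge (0,15)–(6,14): clear
  edge (6,14)–(9,20): clear
  edge (9,20)–(5,23): clear
  edge (5,23)–(0,23): clear
  edge (0,23)–(0,15): clear
  midpoint (9,8) outside
  → clear
Obstacle 2 [(13,3) (24,0) (24,10) (17,7)]:
  edge (13,3)–(24,0): clear
  edge (24,0)–(24,10): clear
  edge (24,10)–(17,7): clear
  edge (17,7)–(13,3): clear
  midpoint (9,8) outside
  → clear
Obstacle 3 [(1,11) (2,1) (8,0) (11,0) (10,4)]:
  edge (1,11)–(2,1): clear
  edge (2,1)–(8,0): clear
  edge (8,0)–(11,0): clear
  edge (11,0)–(10,4): clear
  edge (10,4)–(1,11): clear
  midpoint (9,8) outside
  → clear

FREE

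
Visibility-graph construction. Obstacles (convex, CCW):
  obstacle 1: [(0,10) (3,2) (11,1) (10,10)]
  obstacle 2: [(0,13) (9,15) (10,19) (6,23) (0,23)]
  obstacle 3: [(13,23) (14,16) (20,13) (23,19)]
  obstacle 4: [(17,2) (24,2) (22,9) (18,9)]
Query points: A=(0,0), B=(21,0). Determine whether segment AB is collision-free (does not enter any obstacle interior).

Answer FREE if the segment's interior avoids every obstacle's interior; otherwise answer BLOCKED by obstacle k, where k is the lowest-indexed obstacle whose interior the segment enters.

Obstacle 1 [(0,10) (3,2) (11,1) (10,10)]:
  edge (0,10)–(3,2): clear
  edge (3,2)–(11,1): clear
  edge (11,1)–(10,10): clear
  edge (10,10)–(0,10): clear
  midpoint (21/2,0) outside
  → clear
Obstacle 2 [(0,13) (9,15) (10,19) (6,23) (0,23)]:
  edge (0,13)–(9,15): clear
  edge (9,15)–(10,19): clear
  edge (10,19)–(6,23): clear
  edge (6,23)–(0,23): clear
  edge (0,23)–(0,13): clear
  midpoint (21/2,0) outside
  → clear
Obstacle 3 [(13,23) (14,16) (20,13) (23,19)]:
  edge (13,23)–(14,16): clear
  edge (14,16)–(20,13): clear
  edge (20,13)–(23,19): clear
  edge (23,19)–(13,23): clear
  midpoint (21/2,0) outside
  → clear
Obstacle 4 [(17,2) (24,2) (22,9) (18,9)]:
  edge (17,2)–(24,2): clear
  edge (24,2)–(22,9): clear
  edge (22,9)–(18,9): clear
  edge (18,9)–(17,2): clear
  midpoint (21/2,0) outside
  → clear

FREE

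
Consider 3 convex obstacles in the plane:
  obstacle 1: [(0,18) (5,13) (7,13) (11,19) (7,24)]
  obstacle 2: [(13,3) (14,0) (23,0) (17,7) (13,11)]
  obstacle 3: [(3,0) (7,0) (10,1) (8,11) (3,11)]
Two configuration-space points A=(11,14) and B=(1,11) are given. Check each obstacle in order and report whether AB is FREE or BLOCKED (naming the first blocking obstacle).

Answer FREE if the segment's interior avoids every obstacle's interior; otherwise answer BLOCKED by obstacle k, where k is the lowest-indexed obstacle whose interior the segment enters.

FREE

Obstacle 1 [(0,18) (5,13) (7,13) (11,19) (7,24)]:
  edge (0,18)–(5,13): clear
  edge (5,13)–(7,13): clear
  edge (7,13)–(11,19): clear
  edge (11,19)–(7,24): clear
  edge (7,24)–(0,18): clear
  midpoint (6,25/2) outside
  → clear
Obstacle 2 [(13,3) (14,0) (23,0) (17,7) (13,11)]:
  edge (13,3)–(14,0): clear
  edge (14,0)–(23,0): clear
  edge (23,0)–(17,7): clear
  edge (17,7)–(13,11): clear
  edge (13,11)–(13,3): clear
  midpoint (6,25/2) outside
  → clear
Obstacle 3 [(3,0) (7,0) (10,1) (8,11) (3,11)]:
  edge (3,0)–(7,0): clear
  edge (7,0)–(10,1): clear
  edge (10,1)–(8,11): clear
  edge (8,11)–(3,11): clear
  edge (3,11)–(3,0): clear
  midpoint (6,25/2) outside
  → clear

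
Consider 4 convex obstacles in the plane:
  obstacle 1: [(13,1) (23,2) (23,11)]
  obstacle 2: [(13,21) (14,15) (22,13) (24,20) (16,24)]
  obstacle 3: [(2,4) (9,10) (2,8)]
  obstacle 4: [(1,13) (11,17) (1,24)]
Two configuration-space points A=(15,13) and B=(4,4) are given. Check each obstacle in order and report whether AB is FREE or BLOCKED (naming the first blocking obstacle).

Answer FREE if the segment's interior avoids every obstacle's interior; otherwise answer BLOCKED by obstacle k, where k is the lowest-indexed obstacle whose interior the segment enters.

Obstacle 1 [(13,1) (23,2) (23,11)]:
  edge (13,1)–(23,2): clear
  edge (23,2)–(23,11): clear
  edge (23,11)–(13,1): clear
  midpoint (19/2,17/2) outside
  → clear
Obstacle 2 [(13,21) (14,15) (22,13) (24,20) (16,24)]:
  edge (13,21)–(14,15): clear
  edge (14,15)–(22,13): clear
  edge (22,13)–(24,20): clear
  edge (24,20)–(16,24): clear
  edge (16,24)–(13,21): clear
  midpoint (19/2,17/2) outside
  → clear
Obstacle 3 [(2,4) (9,10) (2,8)]:
  edge (2,4)–(9,10): clear
  edge (9,10)–(2,8): clear
  edge (2,8)–(2,4): clear
  midpoint (19/2,17/2) outside
  → clear
Obstacle 4 [(1,13) (11,17) (1,24)]:
  edge (1,13)–(11,17): clear
  edge (11,17)–(1,24): clear
  edge (1,24)–(1,13): clear
  midpoint (19/2,17/2) outside
  → clear

FREE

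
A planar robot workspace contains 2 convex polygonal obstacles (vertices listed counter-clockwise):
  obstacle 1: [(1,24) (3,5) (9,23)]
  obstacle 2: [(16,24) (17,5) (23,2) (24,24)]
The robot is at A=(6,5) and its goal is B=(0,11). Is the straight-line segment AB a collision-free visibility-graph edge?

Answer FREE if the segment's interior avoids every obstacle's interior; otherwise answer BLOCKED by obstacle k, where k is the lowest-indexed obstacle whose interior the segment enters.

BLOCKED by obstacle 1

Obstacle 1 [(1,24) (3,5) (9,23)]:
  edge (1,24)–(3,5): crosses AB
  edge (3,5)–(9,23): crosses AB
  edge (9,23)–(1,24): clear
  → BLOCKED
Obstacle 2 [(16,24) (17,5) (23,2) (24,24)]:
  edge (16,24)–(17,5): clear
  edge (17,5)–(23,2): clear
  edge (23,2)–(24,24): clear
  edge (24,24)–(16,24): clear
  midpoint (3,8) outside
  → clear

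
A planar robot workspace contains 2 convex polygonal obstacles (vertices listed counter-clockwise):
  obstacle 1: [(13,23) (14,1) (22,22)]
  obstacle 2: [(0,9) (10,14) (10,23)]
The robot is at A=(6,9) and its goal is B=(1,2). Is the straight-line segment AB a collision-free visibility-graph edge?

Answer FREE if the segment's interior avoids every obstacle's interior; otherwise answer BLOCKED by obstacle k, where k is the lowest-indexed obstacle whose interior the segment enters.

FREE

Obstacle 1 [(13,23) (14,1) (22,22)]:
  edge (13,23)–(14,1): clear
  edge (14,1)–(22,22): clear
  edge (22,22)–(13,23): clear
  midpoint (7/2,11/2) outside
  → clear
Obstacle 2 [(0,9) (10,14) (10,23)]:
  edge (0,9)–(10,14): clear
  edge (10,14)–(10,23): clear
  edge (10,23)–(0,9): clear
  midpoint (7/2,11/2) outside
  → clear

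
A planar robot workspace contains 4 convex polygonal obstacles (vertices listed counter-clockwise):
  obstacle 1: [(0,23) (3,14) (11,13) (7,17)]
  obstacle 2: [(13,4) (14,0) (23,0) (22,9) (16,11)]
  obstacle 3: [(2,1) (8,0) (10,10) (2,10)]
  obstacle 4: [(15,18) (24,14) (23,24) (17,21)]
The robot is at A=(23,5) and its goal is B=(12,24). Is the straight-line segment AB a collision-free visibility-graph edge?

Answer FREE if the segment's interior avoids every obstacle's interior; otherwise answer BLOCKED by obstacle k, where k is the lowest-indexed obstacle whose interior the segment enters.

Obstacle 1 [(0,23) (3,14) (11,13) (7,17)]:
  edge (0,23)–(3,14): clear
  edge (3,14)–(11,13): clear
  edge (11,13)–(7,17): clear
  edge (7,17)–(0,23): clear
  midpoint (35/2,29/2) outside
  → clear
Obstacle 2 [(13,4) (14,0) (23,0) (22,9) (16,11)]:
  edge (13,4)–(14,0): clear
  edge (14,0)–(23,0): clear
  edge (23,0)–(22,9): crosses AB
  edge (22,9)–(16,11): crosses AB
  edge (16,11)–(13,4): clear
  → BLOCKED
Obstacle 3 [(2,1) (8,0) (10,10) (2,10)]:
  edge (2,1)–(8,0): clear
  edge (8,0)–(10,10): clear
  edge (10,10)–(2,10): clear
  edge (2,10)–(2,1): clear
  midpoint (35/2,29/2) outside
  → clear
Obstacle 4 [(15,18) (24,14) (23,24) (17,21)]:
  edge (15,18)–(24,14): crosses AB
  edge (24,14)–(23,24): clear
  edge (23,24)–(17,21): clear
  edge (17,21)–(15,18): crosses AB
  → BLOCKED

BLOCKED by obstacle 2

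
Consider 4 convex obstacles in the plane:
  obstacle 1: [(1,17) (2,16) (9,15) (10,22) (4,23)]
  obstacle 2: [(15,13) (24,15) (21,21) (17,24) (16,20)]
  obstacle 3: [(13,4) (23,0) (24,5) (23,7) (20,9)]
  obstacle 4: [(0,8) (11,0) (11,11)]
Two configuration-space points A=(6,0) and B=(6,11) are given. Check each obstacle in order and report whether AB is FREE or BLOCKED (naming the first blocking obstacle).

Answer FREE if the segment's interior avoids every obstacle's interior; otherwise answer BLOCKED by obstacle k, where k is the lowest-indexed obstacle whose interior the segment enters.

Obstacle 1 [(1,17) (2,16) (9,15) (10,22) (4,23)]:
  edge (1,17)–(2,16): clear
  edge (2,16)–(9,15): clear
  edge (9,15)–(10,22): clear
  edge (10,22)–(4,23): clear
  edge (4,23)–(1,17): clear
  midpoint (6,11/2) outside
  → clear
Obstacle 2 [(15,13) (24,15) (21,21) (17,24) (16,20)]:
  edge (15,13)–(24,15): clear
  edge (24,15)–(21,21): clear
  edge (21,21)–(17,24): clear
  edge (17,24)–(16,20): clear
  edge (16,20)–(15,13): clear
  midpoint (6,11/2) outside
  → clear
Obstacle 3 [(13,4) (23,0) (24,5) (23,7) (20,9)]:
  edge (13,4)–(23,0): clear
  edge (23,0)–(24,5): clear
  edge (24,5)–(23,7): clear
  edge (23,7)–(20,9): clear
  edge (20,9)–(13,4): clear
  midpoint (6,11/2) outside
  → clear
Obstacle 4 [(0,8) (11,0) (11,11)]:
  edge (0,8)–(11,0): crosses AB
  edge (11,0)–(11,11): clear
  edge (11,11)–(0,8): crosses AB
  → BLOCKED

BLOCKED by obstacle 4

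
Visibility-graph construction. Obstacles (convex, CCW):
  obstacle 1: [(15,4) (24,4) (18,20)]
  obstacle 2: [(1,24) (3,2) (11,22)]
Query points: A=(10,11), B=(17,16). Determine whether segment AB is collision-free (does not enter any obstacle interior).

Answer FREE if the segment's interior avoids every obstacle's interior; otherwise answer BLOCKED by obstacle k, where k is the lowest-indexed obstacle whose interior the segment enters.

FREE

Obstacle 1 [(15,4) (24,4) (18,20)]:
  edge (15,4)–(24,4): clear
  edge (24,4)–(18,20): clear
  edge (18,20)–(15,4): clear
  midpoint (27/2,27/2) outside
  → clear
Obstacle 2 [(1,24) (3,2) (11,22)]:
  edge (1,24)–(3,2): clear
  edge (3,2)–(11,22): clear
  edge (11,22)–(1,24): clear
  midpoint (27/2,27/2) outside
  → clear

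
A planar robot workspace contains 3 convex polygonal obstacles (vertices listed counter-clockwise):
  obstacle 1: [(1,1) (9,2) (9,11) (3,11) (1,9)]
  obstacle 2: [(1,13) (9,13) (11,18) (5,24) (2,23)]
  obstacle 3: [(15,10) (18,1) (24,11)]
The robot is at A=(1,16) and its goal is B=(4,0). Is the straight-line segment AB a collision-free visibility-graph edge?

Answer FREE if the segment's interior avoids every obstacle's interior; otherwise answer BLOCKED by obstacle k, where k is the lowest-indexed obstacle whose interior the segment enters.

Obstacle 1 [(1,1) (9,2) (9,11) (3,11) (1,9)]:
  edge (1,1)–(9,2): crosses AB
  edge (9,2)–(9,11): clear
  edge (9,11)–(3,11): clear
  edge (3,11)–(1,9): crosses AB
  edge (1,9)–(1,1): clear
  → BLOCKED
Obstacle 2 [(1,13) (9,13) (11,18) (5,24) (2,23)]:
  edge (1,13)–(9,13): crosses AB
  edge (9,13)–(11,18): clear
  edge (11,18)–(5,24): clear
  edge (5,24)–(2,23): clear
  edge (2,23)–(1,13): crosses AB
  → BLOCKED
Obstacle 3 [(15,10) (18,1) (24,11)]:
  edge (15,10)–(18,1): clear
  edge (18,1)–(24,11): clear
  edge (24,11)–(15,10): clear
  midpoint (5/2,8) outside
  → clear

BLOCKED by obstacle 1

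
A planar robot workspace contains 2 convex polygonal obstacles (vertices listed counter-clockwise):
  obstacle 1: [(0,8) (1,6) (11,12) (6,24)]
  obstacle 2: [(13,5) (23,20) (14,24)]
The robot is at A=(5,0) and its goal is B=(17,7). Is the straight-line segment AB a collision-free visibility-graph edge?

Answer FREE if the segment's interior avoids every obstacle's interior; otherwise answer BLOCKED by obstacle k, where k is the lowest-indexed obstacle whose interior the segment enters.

Obstacle 1 [(0,8) (1,6) (11,12) (6,24)]:
  edge (0,8)–(1,6): clear
  edge (1,6)–(11,12): clear
  edge (11,12)–(6,24): clear
  edge (6,24)–(0,8): clear
  midpoint (11,7/2) outside
  → clear
Obstacle 2 [(13,5) (23,20) (14,24)]:
  edge (13,5)–(23,20): clear
  edge (23,20)–(14,24): clear
  edge (14,24)–(13,5): clear
  midpoint (11,7/2) outside
  → clear

FREE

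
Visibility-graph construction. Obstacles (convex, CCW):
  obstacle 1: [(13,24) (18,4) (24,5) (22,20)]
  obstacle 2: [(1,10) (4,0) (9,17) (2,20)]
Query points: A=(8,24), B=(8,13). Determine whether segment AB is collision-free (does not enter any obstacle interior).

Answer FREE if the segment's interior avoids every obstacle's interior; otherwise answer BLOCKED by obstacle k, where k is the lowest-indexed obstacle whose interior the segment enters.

Obstacle 1 [(13,24) (18,4) (24,5) (22,20)]:
  edge (13,24)–(18,4): clear
  edge (18,4)–(24,5): clear
  edge (24,5)–(22,20): clear
  edge (22,20)–(13,24): clear
  midpoint (8,37/2) outside
  → clear
Obstacle 2 [(1,10) (4,0) (9,17) (2,20)]:
  edge (1,10)–(4,0): clear
  edge (4,0)–(9,17): crosses AB
  edge (9,17)–(2,20): crosses AB
  edge (2,20)–(1,10): clear
  → BLOCKED

BLOCKED by obstacle 2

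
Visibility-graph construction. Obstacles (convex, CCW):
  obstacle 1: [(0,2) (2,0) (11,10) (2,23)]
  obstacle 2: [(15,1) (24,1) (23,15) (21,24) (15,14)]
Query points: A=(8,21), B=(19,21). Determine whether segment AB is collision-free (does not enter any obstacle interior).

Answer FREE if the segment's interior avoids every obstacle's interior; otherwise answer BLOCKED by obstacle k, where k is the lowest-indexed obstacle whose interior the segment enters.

Obstacle 1 [(0,2) (2,0) (11,10) (2,23)]:
  edge (0,2)–(2,0): clear
  edge (2,0)–(11,10): clear
  edge (11,10)–(2,23): clear
  edge (2,23)–(0,2): clear
  midpoint (27/2,21) outside
  → clear
Obstacle 2 [(15,1) (24,1) (23,15) (21,24) (15,14)]:
  edge (15,1)–(24,1): clear
  edge (24,1)–(23,15): clear
  edge (23,15)–(21,24): clear
  edge (21,24)–(15,14): clear
  edge (15,14)–(15,1): clear
  midpoint (27/2,21) outside
  → clear

FREE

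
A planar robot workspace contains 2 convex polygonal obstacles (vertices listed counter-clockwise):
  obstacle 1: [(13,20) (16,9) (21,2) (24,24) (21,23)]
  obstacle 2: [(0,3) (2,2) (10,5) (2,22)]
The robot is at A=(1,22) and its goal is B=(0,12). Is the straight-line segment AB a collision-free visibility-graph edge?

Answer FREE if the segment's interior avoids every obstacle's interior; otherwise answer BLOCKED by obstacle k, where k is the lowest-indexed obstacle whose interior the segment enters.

FREE

Obstacle 1 [(13,20) (16,9) (21,2) (24,24) (21,23)]:
  edge (13,20)–(16,9): clear
  edge (16,9)–(21,2): clear
  edge (21,2)–(24,24): clear
  edge (24,24)–(21,23): clear
  edge (21,23)–(13,20): clear
  midpoint (1/2,17) outside
  → clear
Obstacle 2 [(0,3) (2,2) (10,5) (2,22)]:
  edge (0,3)–(2,2): clear
  edge (2,2)–(10,5): clear
  edge (10,5)–(2,22): clear
  edge (2,22)–(0,3): clear
  midpoint (1/2,17) outside
  → clear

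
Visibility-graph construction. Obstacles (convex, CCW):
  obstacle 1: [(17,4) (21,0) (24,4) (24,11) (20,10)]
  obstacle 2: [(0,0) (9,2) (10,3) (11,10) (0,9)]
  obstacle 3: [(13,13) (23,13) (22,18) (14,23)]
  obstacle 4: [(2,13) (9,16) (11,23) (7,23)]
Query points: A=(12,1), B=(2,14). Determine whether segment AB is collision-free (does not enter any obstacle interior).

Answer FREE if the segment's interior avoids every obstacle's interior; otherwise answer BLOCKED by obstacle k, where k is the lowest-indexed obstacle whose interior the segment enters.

BLOCKED by obstacle 2

Obstacle 1 [(17,4) (21,0) (24,4) (24,11) (20,10)]:
  edge (17,4)–(21,0): clear
  edge (21,0)–(24,4): clear
  edge (24,4)–(24,11): clear
  edge (24,11)–(20,10): clear
  edge (20,10)–(17,4): clear
  midpoint (7,15/2) outside
  → clear
Obstacle 2 [(0,0) (9,2) (10,3) (11,10) (0,9)]:
  edge (0,0)–(9,2): clear
  edge (9,2)–(10,3): clear
  edge (10,3)–(11,10): crosses AB
  edge (11,10)–(0,9): crosses AB
  edge (0,9)–(0,0): clear
  → BLOCKED
Obstacle 3 [(13,13) (23,13) (22,18) (14,23)]:
  edge (13,13)–(23,13): clear
  edge (23,13)–(22,18): clear
  edge (22,18)–(14,23): clear
  edge (14,23)–(13,13): clear
  midpoint (7,15/2) outside
  → clear
Obstacle 4 [(2,13) (9,16) (11,23) (7,23)]:
  edge (2,13)–(9,16): crosses AB
  edge (9,16)–(11,23): clear
  edge (11,23)–(7,23): clear
  edge (7,23)–(2,13): crosses AB
  → BLOCKED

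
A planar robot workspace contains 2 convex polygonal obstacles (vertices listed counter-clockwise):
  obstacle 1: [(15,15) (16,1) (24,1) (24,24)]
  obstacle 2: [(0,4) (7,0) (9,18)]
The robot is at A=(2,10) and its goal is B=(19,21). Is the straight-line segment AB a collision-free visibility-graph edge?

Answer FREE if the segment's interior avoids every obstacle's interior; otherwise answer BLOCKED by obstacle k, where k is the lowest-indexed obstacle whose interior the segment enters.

BLOCKED by obstacle 2

Obstacle 1 [(15,15) (16,1) (24,1) (24,24)]:
  edge (15,15)–(16,1): clear
  edge (16,1)–(24,1): clear
  edge (24,1)–(24,24): clear
  edge (24,24)–(15,15): clear
  midpoint (21/2,31/2) outside
  → clear
Obstacle 2 [(0,4) (7,0) (9,18)]:
  edge (0,4)–(7,0): clear
  edge (7,0)–(9,18): crosses AB
  edge (9,18)–(0,4): crosses AB
  → BLOCKED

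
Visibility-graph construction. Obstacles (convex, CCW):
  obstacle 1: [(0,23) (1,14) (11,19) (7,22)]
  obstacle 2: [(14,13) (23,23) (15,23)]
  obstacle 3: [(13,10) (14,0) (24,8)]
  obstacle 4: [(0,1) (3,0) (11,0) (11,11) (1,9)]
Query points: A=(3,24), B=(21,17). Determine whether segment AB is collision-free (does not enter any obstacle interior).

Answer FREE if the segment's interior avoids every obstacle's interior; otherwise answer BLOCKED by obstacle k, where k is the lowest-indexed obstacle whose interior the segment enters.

Obstacle 1 [(0,23) (1,14) (11,19) (7,22)]:
  edge (0,23)–(1,14): clear
  edge (1,14)–(11,19): clear
  edge (11,19)–(7,22): clear
  edge (7,22)–(0,23): clear
  midpoint (12,41/2) outside
  → clear
Obstacle 2 [(14,13) (23,23) (15,23)]:
  edge (14,13)–(23,23): crosses AB
  edge (23,23)–(15,23): clear
  edge (15,23)–(14,13): crosses AB
  → BLOCKED
Obstacle 3 [(13,10) (14,0) (24,8)]:
  edge (13,10)–(14,0): clear
  edge (14,0)–(24,8): clear
  edge (24,8)–(13,10): clear
  midpoint (12,41/2) outside
  → clear
Obstacle 4 [(0,1) (3,0) (11,0) (11,11) (1,9)]:
  edge (0,1)–(3,0): clear
  edge (3,0)–(11,0): clear
  edge (11,0)–(11,11): clear
  edge (11,11)–(1,9): clear
  edge (1,9)–(0,1): clear
  midpoint (12,41/2) outside
  → clear

BLOCKED by obstacle 2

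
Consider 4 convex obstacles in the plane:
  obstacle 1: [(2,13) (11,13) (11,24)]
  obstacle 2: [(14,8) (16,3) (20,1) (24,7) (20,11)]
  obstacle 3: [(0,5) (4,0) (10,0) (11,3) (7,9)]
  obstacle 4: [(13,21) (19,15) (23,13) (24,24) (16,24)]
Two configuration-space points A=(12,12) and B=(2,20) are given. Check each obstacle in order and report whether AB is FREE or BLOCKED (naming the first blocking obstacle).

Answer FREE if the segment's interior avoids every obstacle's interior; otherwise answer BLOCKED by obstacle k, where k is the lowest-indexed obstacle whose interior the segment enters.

BLOCKED by obstacle 1

Obstacle 1 [(2,13) (11,13) (11,24)]:
  edge (2,13)–(11,13): crosses AB
  edge (11,13)–(11,24): clear
  edge (11,24)–(2,13): crosses AB
  → BLOCKED
Obstacle 2 [(14,8) (16,3) (20,1) (24,7) (20,11)]:
  edge (14,8)–(16,3): clear
  edge (16,3)–(20,1): clear
  edge (20,1)–(24,7): clear
  edge (24,7)–(20,11): clear
  edge (20,11)–(14,8): clear
  midpoint (7,16) outside
  → clear
Obstacle 3 [(0,5) (4,0) (10,0) (11,3) (7,9)]:
  edge (0,5)–(4,0): clear
  edge (4,0)–(10,0): clear
  edge (10,0)–(11,3): clear
  edge (11,3)–(7,9): clear
  edge (7,9)–(0,5): clear
  midpoint (7,16) outside
  → clear
Obstacle 4 [(13,21) (19,15) (23,13) (24,24) (16,24)]:
  edge (13,21)–(19,15): clear
  edge (19,15)–(23,13): clear
  edge (23,13)–(24,24): clear
  edge (24,24)–(16,24): clear
  edge (16,24)–(13,21): clear
  midpoint (7,16) outside
  → clear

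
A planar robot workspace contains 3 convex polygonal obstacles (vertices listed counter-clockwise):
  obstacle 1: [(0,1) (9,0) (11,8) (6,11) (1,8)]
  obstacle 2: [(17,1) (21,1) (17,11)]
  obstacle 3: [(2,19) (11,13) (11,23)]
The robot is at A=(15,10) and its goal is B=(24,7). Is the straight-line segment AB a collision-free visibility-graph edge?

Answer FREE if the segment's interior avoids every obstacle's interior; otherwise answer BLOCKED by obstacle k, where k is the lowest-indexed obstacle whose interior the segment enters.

Obstacle 1 [(0,1) (9,0) (11,8) (6,11) (1,8)]:
  edge (0,1)–(9,0): clear
  edge (9,0)–(11,8): clear
  edge (11,8)–(6,11): clear
  edge (6,11)–(1,8): clear
  edge (1,8)–(0,1): clear
  midpoint (39/2,17/2) outside
  → clear
Obstacle 2 [(17,1) (21,1) (17,11)]:
  edge (17,1)–(21,1): clear
  edge (21,1)–(17,11): crosses AB
  edge (17,11)–(17,1): crosses AB
  → BLOCKED
Obstacle 3 [(2,19) (11,13) (11,23)]:
  edge (2,19)–(11,13): clear
  edge (11,13)–(11,23): clear
  edge (11,23)–(2,19): clear
  midpoint (39/2,17/2) outside
  → clear

BLOCKED by obstacle 2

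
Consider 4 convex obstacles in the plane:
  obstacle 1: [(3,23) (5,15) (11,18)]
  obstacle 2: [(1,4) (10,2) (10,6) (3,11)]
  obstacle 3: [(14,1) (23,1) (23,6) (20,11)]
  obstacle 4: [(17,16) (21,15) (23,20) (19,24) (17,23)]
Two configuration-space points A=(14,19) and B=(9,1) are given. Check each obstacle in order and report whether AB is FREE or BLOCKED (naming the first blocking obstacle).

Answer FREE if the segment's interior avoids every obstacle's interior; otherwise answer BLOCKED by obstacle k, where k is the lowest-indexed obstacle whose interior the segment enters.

BLOCKED by obstacle 2

Obstacle 1 [(3,23) (5,15) (11,18)]:
  edge (3,23)–(5,15): clear
  edge (5,15)–(11,18): clear
  edge (11,18)–(3,23): clear
  midpoint (23/2,10) outside
  → clear
Obstacle 2 [(1,4) (10,2) (10,6) (3,11)]:
  edge (1,4)–(10,2): crosses AB
  edge (10,2)–(10,6): crosses AB
  edge (10,6)–(3,11): clear
  edge (3,11)–(1,4): clear
  → BLOCKED
Obstacle 3 [(14,1) (23,1) (23,6) (20,11)]:
  edge (14,1)–(23,1): clear
  edge (23,1)–(23,6): clear
  edge (23,6)–(20,11): clear
  edge (20,11)–(14,1): clear
  midpoint (23/2,10) outside
  → clear
Obstacle 4 [(17,16) (21,15) (23,20) (19,24) (17,23)]:
  edge (17,16)–(21,15): clear
  edge (21,15)–(23,20): clear
  edge (23,20)–(19,24): clear
  edge (19,24)–(17,23): clear
  edge (17,23)–(17,16): clear
  midpoint (23/2,10) outside
  → clear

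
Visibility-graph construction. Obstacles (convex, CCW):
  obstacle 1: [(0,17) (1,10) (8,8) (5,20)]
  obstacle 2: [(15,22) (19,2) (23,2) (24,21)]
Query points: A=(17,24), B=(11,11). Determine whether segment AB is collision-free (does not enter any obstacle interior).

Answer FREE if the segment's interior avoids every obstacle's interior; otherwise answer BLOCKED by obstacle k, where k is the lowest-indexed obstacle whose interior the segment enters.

Obstacle 1 [(0,17) (1,10) (8,8) (5,20)]:
  edge (0,17)–(1,10): clear
  edge (1,10)–(8,8): clear
  edge (8,8)–(5,20): clear
  edge (5,20)–(0,17): clear
  midpoint (14,35/2) outside
  → clear
Obstacle 2 [(15,22) (19,2) (23,2) (24,21)]:
  edge (15,22)–(19,2): crosses AB
  edge (19,2)–(23,2): clear
  edge (23,2)–(24,21): clear
  edge (24,21)–(15,22): crosses AB
  → BLOCKED

BLOCKED by obstacle 2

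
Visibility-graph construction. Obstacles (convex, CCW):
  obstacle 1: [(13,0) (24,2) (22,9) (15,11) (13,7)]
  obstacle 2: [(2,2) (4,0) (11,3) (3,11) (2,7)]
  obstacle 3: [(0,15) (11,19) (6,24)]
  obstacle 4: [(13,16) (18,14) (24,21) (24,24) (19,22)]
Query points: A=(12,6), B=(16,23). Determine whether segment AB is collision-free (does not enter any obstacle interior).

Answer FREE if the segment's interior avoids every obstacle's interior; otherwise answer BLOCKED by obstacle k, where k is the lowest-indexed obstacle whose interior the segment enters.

Obstacle 1 [(13,0) (24,2) (22,9) (15,11) (13,7)]:
  edge (13,0)–(24,2): clear
  edge (24,2)–(22,9): clear
  edge (22,9)–(15,11): clear
  edge (15,11)–(13,7): clear
  edge (13,7)–(13,0): clear
  midpoint (14,29/2) outside
  → clear
Obstacle 2 [(2,2) (4,0) (11,3) (3,11) (2,7)]:
  edge (2,2)–(4,0): clear
  edge (4,0)–(11,3): clear
  edge (11,3)–(3,11): clear
  edge (3,11)–(2,7): clear
  edge (2,7)–(2,2): clear
  midpoint (14,29/2) outside
  → clear
Obstacle 3 [(0,15) (11,19) (6,24)]:
  edge (0,15)–(11,19): clear
  edge (11,19)–(6,24): clear
  edge (6,24)–(0,15): clear
  midpoint (14,29/2) outside
  → clear
Obstacle 4 [(13,16) (18,14) (24,21) (24,24) (19,22)]:
  edge (13,16)–(18,14): crosses AB
  edge (18,14)–(24,21): clear
  edge (24,21)–(24,24): clear
  edge (24,24)–(19,22): clear
  edge (19,22)–(13,16): crosses AB
  → BLOCKED

BLOCKED by obstacle 4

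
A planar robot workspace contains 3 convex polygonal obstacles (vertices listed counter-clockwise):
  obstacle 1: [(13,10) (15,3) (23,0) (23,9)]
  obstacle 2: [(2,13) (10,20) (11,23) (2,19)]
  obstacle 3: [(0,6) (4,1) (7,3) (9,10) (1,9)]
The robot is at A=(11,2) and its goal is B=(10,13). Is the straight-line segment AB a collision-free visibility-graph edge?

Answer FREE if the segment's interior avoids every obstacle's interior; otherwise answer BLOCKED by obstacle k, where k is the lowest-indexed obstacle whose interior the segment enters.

Obstacle 1 [(13,10) (15,3) (23,0) (23,9)]:
  edge (13,10)–(15,3): clear
  edge (15,3)–(23,0): clear
  edge (23,0)–(23,9): clear
  edge (23,9)–(13,10): clear
  midpoint (21/2,15/2) outside
  → clear
Obstacle 2 [(2,13) (10,20) (11,23) (2,19)]:
  edge (2,13)–(10,20): clear
  edge (10,20)–(11,23): clear
  edge (11,23)–(2,19): clear
  edge (2,19)–(2,13): clear
  midpoint (21/2,15/2) outside
  → clear
Obstacle 3 [(0,6) (4,1) (7,3) (9,10) (1,9)]:
  edge (0,6)–(4,1): clear
  edge (4,1)–(7,3): clear
  edge (7,3)–(9,10): clear
  edge (9,10)–(1,9): clear
  edge (1,9)–(0,6): clear
  midpoint (21/2,15/2) outside
  → clear

FREE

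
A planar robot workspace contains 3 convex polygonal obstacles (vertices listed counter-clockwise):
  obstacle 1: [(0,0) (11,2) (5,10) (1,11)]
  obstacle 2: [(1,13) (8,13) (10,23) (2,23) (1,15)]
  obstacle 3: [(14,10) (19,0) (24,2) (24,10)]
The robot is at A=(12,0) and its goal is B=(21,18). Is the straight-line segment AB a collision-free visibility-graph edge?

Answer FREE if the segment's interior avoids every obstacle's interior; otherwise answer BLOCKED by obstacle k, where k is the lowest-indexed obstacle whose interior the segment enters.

Obstacle 1 [(0,0) (11,2) (5,10) (1,11)]:
  edge (0,0)–(11,2): clear
  edge (11,2)–(5,10): clear
  edge (5,10)–(1,11): clear
  edge (1,11)–(0,0): clear
  midpoint (33/2,9) outside
  → clear
Obstacle 2 [(1,13) (8,13) (10,23) (2,23) (1,15)]:
  edge (1,13)–(8,13): clear
  edge (8,13)–(10,23): clear
  edge (10,23)–(2,23): clear
  edge (2,23)–(1,15): clear
  edge (1,15)–(1,13): clear
  midpoint (33/2,9) outside
  → clear
Obstacle 3 [(14,10) (19,0) (24,2) (24,10)]:
  edge (14,10)–(19,0): crosses AB
  edge (19,0)–(24,2): clear
  edge (24,2)–(24,10): clear
  edge (24,10)–(14,10): crosses AB
  → BLOCKED

BLOCKED by obstacle 3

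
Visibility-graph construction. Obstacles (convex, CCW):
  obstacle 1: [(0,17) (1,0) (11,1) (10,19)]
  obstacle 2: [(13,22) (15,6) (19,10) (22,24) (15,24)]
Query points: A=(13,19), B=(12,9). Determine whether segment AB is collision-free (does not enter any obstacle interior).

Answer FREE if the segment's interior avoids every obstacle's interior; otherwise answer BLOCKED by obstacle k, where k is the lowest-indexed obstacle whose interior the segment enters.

FREE

Obstacle 1 [(0,17) (1,0) (11,1) (10,19)]:
  edge (0,17)–(1,0): clear
  edge (1,0)–(11,1): clear
  edge (11,1)–(10,19): clear
  edge (10,19)–(0,17): clear
  midpoint (25/2,14) outside
  → clear
Obstacle 2 [(13,22) (15,6) (19,10) (22,24) (15,24)]:
  edge (13,22)–(15,6): clear
  edge (15,6)–(19,10): clear
  edge (19,10)–(22,24): clear
  edge (22,24)–(15,24): clear
  edge (15,24)–(13,22): clear
  midpoint (25/2,14) outside
  → clear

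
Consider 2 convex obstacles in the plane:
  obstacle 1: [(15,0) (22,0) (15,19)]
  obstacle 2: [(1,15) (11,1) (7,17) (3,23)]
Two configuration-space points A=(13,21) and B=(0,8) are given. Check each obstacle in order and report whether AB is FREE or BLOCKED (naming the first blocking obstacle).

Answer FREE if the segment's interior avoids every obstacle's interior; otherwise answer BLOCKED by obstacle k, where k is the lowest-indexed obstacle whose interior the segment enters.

Obstacle 1 [(15,0) (22,0) (15,19)]:
  edge (15,0)–(22,0): clear
  edge (22,0)–(15,19): clear
  edge (15,19)–(15,0): clear
  midpoint (13/2,29/2) outside
  → clear
Obstacle 2 [(1,15) (11,1) (7,17) (3,23)]:
  edge (1,15)–(11,1): crosses AB
  edge (11,1)–(7,17): crosses AB
  edge (7,17)–(3,23): clear
  edge (3,23)–(1,15): clear
  → BLOCKED

BLOCKED by obstacle 2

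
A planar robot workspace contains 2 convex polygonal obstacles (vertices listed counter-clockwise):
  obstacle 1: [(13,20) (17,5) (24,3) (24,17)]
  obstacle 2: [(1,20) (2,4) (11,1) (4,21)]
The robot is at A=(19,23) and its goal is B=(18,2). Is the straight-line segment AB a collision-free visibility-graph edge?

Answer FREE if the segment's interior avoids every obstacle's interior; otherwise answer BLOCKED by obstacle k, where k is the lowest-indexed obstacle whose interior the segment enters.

Obstacle 1 [(13,20) (17,5) (24,3) (24,17)]:
  edge (13,20)–(17,5): clear
  edge (17,5)–(24,3): crosses AB
  edge (24,3)–(24,17): clear
  edge (24,17)–(13,20): crosses AB
  → BLOCKED
Obstacle 2 [(1,20) (2,4) (11,1) (4,21)]:
  edge (1,20)–(2,4): clear
  edge (2,4)–(11,1): clear
  edge (11,1)–(4,21): clear
  edge (4,21)–(1,20): clear
  midpoint (37/2,25/2) outside
  → clear

BLOCKED by obstacle 1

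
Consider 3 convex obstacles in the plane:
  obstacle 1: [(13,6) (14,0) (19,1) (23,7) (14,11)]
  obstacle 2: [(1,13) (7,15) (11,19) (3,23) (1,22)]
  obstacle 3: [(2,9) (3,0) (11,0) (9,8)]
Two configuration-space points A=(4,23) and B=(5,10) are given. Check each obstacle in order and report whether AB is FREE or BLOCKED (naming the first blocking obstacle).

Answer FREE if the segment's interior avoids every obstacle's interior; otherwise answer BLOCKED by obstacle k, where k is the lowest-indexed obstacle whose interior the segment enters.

Obstacle 1 [(13,6) (14,0) (19,1) (23,7) (14,11)]:
  edge (13,6)–(14,0): clear
  edge (14,0)–(19,1): clear
  edge (19,1)–(23,7): clear
  edge (23,7)–(14,11): clear
  edge (14,11)–(13,6): clear
  midpoint (9/2,33/2) outside
  → clear
Obstacle 2 [(1,13) (7,15) (11,19) (3,23) (1,22)]:
  edge (1,13)–(7,15): crosses AB
  edge (7,15)–(11,19): clear
  edge (11,19)–(3,23): crosses AB
  edge (3,23)–(1,22): clear
  edge (1,22)–(1,13): clear
  → BLOCKED
Obstacle 3 [(2,9) (3,0) (11,0) (9,8)]:
  edge (2,9)–(3,0): clear
  edge (3,0)–(11,0): clear
  edge (11,0)–(9,8): clear
  edge (9,8)–(2,9): clear
  midpoint (9/2,33/2) outside
  → clear

BLOCKED by obstacle 2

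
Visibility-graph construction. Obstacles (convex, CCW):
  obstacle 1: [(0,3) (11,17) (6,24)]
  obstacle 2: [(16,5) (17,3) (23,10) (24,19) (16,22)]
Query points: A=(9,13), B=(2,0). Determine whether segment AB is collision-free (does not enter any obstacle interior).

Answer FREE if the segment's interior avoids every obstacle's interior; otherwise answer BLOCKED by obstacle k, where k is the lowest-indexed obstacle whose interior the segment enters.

FREE

Obstacle 1 [(0,3) (11,17) (6,24)]:
  edge (0,3)–(11,17): clear
  edge (11,17)–(6,24): clear
  edge (6,24)–(0,3): clear
  midpoint (11/2,13/2) outside
  → clear
Obstacle 2 [(16,5) (17,3) (23,10) (24,19) (16,22)]:
  edge (16,5)–(17,3): clear
  edge (17,3)–(23,10): clear
  edge (23,10)–(24,19): clear
  edge (24,19)–(16,22): clear
  edge (16,22)–(16,5): clear
  midpoint (11/2,13/2) outside
  → clear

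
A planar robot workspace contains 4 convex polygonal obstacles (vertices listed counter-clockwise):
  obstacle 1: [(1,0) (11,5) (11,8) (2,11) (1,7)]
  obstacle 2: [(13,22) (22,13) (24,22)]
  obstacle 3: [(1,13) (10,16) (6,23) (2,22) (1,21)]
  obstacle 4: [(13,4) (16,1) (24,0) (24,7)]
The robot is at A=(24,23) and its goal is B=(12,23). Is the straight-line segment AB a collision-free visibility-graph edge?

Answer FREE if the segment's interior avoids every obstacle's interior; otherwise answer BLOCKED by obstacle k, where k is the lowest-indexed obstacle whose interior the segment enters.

Obstacle 1 [(1,0) (11,5) (11,8) (2,11) (1,7)]:
  edge (1,0)–(11,5): clear
  edge (11,5)–(11,8): clear
  edge (11,8)–(2,11): clear
  edge (2,11)–(1,7): clear
  edge (1,7)–(1,0): clear
  midpoint (18,23) outside
  → clear
Obstacle 2 [(13,22) (22,13) (24,22)]:
  edge (13,22)–(22,13): clear
  edge (22,13)–(24,22): clear
  edge (24,22)–(13,22): clear
  midpoint (18,23) outside
  → clear
Obstacle 3 [(1,13) (10,16) (6,23) (2,22) (1,21)]:
  edge (1,13)–(10,16): clear
  edge (10,16)–(6,23): clear
  edge (6,23)–(2,22): clear
  edge (2,22)–(1,21): clear
  edge (1,21)–(1,13): clear
  midpoint (18,23) outside
  → clear
Obstacle 4 [(13,4) (16,1) (24,0) (24,7)]:
  edge (13,4)–(16,1): clear
  edge (16,1)–(24,0): clear
  edge (24,0)–(24,7): clear
  edge (24,7)–(13,4): clear
  midpoint (18,23) outside
  → clear

FREE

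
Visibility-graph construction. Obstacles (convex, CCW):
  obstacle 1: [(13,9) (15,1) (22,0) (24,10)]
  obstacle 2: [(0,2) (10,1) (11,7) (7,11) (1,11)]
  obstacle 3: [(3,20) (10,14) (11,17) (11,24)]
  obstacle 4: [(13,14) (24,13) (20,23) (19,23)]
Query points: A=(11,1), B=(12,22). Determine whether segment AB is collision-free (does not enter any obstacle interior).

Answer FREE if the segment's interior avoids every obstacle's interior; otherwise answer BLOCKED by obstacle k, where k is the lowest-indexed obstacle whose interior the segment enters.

Obstacle 1 [(13,9) (15,1) (22,0) (24,10)]:
  edge (13,9)–(15,1): clear
  edge (15,1)–(22,0): clear
  edge (22,0)–(24,10): clear
  edge (24,10)–(13,9): clear
  midpoint (23/2,23/2) outside
  → clear
Obstacle 2 [(0,2) (10,1) (11,7) (7,11) (1,11)]:
  edge (0,2)–(10,1): clear
  edge (10,1)–(11,7): clear
  edge (11,7)–(7,11): clear
  edge (7,11)–(1,11): clear
  edge (1,11)–(0,2): clear
  midpoint (23/2,23/2) outside
  → clear
Obstacle 3 [(3,20) (10,14) (11,17) (11,24)]:
  edge (3,20)–(10,14): clear
  edge (10,14)–(11,17): clear
  edge (11,17)–(11,24): clear
  edge (11,24)–(3,20): clear
  midpoint (23/2,23/2) outside
  → clear
Obstacle 4 [(13,14) (24,13) (20,23) (19,23)]:
  edge (13,14)–(24,13): clear
  edge (24,13)–(20,23): clear
  edge (20,23)–(19,23): clear
  edge (19,23)–(13,14): clear
  midpoint (23/2,23/2) outside
  → clear

FREE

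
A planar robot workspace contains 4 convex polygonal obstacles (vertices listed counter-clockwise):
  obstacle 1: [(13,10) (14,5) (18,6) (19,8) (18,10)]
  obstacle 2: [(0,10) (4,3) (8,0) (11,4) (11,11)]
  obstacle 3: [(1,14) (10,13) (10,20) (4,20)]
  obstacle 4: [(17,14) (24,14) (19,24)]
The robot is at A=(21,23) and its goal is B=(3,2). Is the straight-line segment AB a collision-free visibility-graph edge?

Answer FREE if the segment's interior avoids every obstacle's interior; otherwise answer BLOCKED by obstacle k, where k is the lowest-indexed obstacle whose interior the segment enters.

Obstacle 1 [(13,10) (14,5) (18,6) (19,8) (18,10)]:
  edge (13,10)–(14,5): clear
  edge (14,5)–(18,6): clear
  edge (18,6)–(19,8): clear
  edge (19,8)–(18,10): clear
  edge (18,10)–(13,10): clear
  midpoint (12,25/2) outside
  → clear
Obstacle 2 [(0,10) (4,3) (8,0) (11,4) (11,11)]:
  edge (0,10)–(4,3): crosses AB
  edge (4,3)–(8,0): clear
  edge (8,0)–(11,4): clear
  edge (11,4)–(11,11): clear
  edge (11,11)–(0,10): crosses AB
  → BLOCKED
Obstacle 3 [(1,14) (10,13) (10,20) (4,20)]:
  edge (1,14)–(10,13): clear
  edge (10,13)–(10,20): clear
  edge (10,20)–(4,20): clear
  edge (4,20)–(1,14): clear
  midpoint (12,25/2) outside
  → clear
Obstacle 4 [(17,14) (24,14) (19,24)]:
  edge (17,14)–(24,14): clear
  edge (24,14)–(19,24): crosses AB
  edge (19,24)–(17,14): crosses AB
  → BLOCKED

BLOCKED by obstacle 2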